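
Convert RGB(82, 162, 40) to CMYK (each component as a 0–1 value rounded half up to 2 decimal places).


R'=82/255≈0.3216, G'=162/255≈0.6353, B'=40/255≈0.1569
K = 1 - max(R',G',B') = 1 - 162/255 = 93/255 = 0.36470… → 0.36
(1-R'-K)/(1-K) simplifies to (max-R)/max with max = 162:
C = (162-82)/162 = 80/162 = 0.49382… → 0.49
M = (162-162)/162 = 0/162 = 0 → 0.00
Y = (162-40)/162 = 122/162 = 0.75308… → 0.75
= CMYK(0.49, 0.00, 0.75, 0.36)


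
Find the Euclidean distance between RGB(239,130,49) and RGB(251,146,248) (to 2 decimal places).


d = √[(R₁-R₂)² + (G₁-G₂)² + (B₁-B₂)²]
d = √[(239-251)² + (130-146)² + (49-248)²]
d = √[144 + 256 + 39601]
d = √40001
d ≈ 200.00


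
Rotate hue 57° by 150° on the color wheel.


New hue = (H + rotation) mod 360
New hue = (57 + 150) mod 360
= 207 mod 360
= 207°


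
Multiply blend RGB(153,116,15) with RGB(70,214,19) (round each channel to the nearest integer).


Multiply: C = A×B/255, rounded to nearest integer
R: 153×70/255 = 10710/255 ≈ 42.000 → 42
G: 116×214/255 = 24824/255 ≈ 97.349 → 97
B: 15×19/255 = 285/255 ≈ 1.118 → 1
= RGB(42, 97, 1)


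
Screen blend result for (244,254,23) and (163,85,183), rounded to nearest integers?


Screen: C = 255 - (255-A)×(255-B)/255, rounded to nearest integer
R: 255 - (255-244)×(255-163)/255 = 255 - 1012/255 ≈ 255 - 3.969 = 251.031 → 251
G: 255 - (255-254)×(255-85)/255 = 255 - 170/255 ≈ 255 - 0.667 = 254.333 → 254
B: 255 - (255-23)×(255-183)/255 = 255 - 16704/255 ≈ 255 - 65.506 = 189.494 → 189
= RGB(251, 254, 189)


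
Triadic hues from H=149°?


Triadic: equally spaced at 120° intervals
H1 = 149°
H2 = (149 + 120) mod 360 = 269°
H3 = (149 + 240) mod 360 = 29°
Triadic = 149°, 269°, 29°


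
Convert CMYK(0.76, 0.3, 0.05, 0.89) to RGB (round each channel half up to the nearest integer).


R = 255 × (1-C) × (1-K) = 255 × 0.24 × 0.11 = 6.732 → 7
G = 255 × (1-M) × (1-K) = 255 × 0.70 × 0.11 = 19.635 → 20
B = 255 × (1-Y) × (1-K) = 255 × 0.95 × 0.11 = 26.6475 → 27
= RGB(7, 20, 27)


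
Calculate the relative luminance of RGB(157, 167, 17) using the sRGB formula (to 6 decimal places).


Linearize each channel (sRGB transfer function): c = v/255; c_lin = c/12.92 if c ≤ 0.04045, else ((c+0.055)/1.055)^2.4
  R: 157/255 ≈ 0.615686 > 0.04045 → ((0.615686+0.055)/1.055)^2.4 ≈ 0.337164
  G: 167/255 ≈ 0.654902 > 0.04045 → ((0.654902+0.055)/1.055)^2.4 ≈ 0.386429
  B: 17/255 ≈ 0.066667 > 0.04045 → ((0.066667+0.055)/1.055)^2.4 ≈ 0.005605
R_lin = 0.337164, G_lin = 0.386429, B_lin = 0.005605
L = 0.2126×R + 0.7152×G + 0.0722×B
L = 0.2126×0.337164 + 0.7152×0.386429 + 0.0722×0.005605
L ≈ 0.348460


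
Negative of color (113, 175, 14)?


Invert: (255-R, 255-G, 255-B)
R: 255-113 = 142
G: 255-175 = 80
B: 255-14 = 241
= RGB(142, 80, 241)


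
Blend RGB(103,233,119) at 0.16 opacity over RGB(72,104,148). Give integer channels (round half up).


C = α×F + (1-α)×B, with 1-α = 0.84
R: 0.16×103 + 0.84×72 = 16.48 + 60.48 = 76.96 → 77
G: 0.16×233 + 0.84×104 = 37.28 + 87.36 = 124.64 → 125
B: 0.16×119 + 0.84×148 = 19.04 + 124.32 = 143.36 → 143
= RGB(77, 125, 143)


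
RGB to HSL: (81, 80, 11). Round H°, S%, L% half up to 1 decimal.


Normalize: R'=81/255≈0.3176, G'=80/255≈0.3137, B'=11/255≈0.0431
Max=81/255, Min=11/255, Δ=Max-Min=70/255
L = (Max+Min)/2 = (81+11)/510 = 92/510 = 0.18039… → L = 18.0%
L ≤ 0.5 → S = Δ/(Max+Min) = 70/(81+11) = 70/92 = 0.76086… → S = 76.1%
(the 1/255 factors cancel in S and H, so raw channel differences can be used)
Max is R' → H = 60 × (((G-B)/Δ) mod 6) = 60 × (((80-11)/70) mod 6)
  69/70 = 0.9857…
  H = 60 × 0.9857… = 59.142…° → H = 59.1°
= HSL(59.1°, 76.1%, 18.0%)


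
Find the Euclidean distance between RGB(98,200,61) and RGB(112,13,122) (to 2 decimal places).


d = √[(R₁-R₂)² + (G₁-G₂)² + (B₁-B₂)²]
d = √[(98-112)² + (200-13)² + (61-122)²]
d = √[196 + 34969 + 3721]
d = √38886
d ≈ 197.20


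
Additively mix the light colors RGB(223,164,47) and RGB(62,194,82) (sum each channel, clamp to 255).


Additive: each channel = min(255, C₁+C₂)
R: 223+62 = 285 → 255
G: 164+194 = 358 → 255
B: 47+82 = 129 → 129
= RGB(255, 255, 129)


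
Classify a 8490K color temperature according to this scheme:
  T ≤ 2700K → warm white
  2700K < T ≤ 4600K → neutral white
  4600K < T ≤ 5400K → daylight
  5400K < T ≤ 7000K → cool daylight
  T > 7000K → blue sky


Temperature: 8490K
8490K > 7000K → blue sky
Classification: blue sky


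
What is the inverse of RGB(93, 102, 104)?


Invert: (255-R, 255-G, 255-B)
R: 255-93 = 162
G: 255-102 = 153
B: 255-104 = 151
= RGB(162, 153, 151)


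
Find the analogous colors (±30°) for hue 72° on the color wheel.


Base hue: 72°
Left analog: (72 - 30) mod 360 = 42°
Right analog: (72 + 30) mod 360 = 102°
Analogous hues = 42° and 102°


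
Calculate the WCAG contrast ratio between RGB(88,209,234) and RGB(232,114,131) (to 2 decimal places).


Linearize each sRGB channel c=v/255: c/12.92 if c ≤ 0.04045 else ((c+0.055)/1.055)^2.4
L = 0.2126×R_lin + 0.7152×G_lin + 0.0722×B_lin
Color 1 (88,209,234):
  R=88: 88/255≈0.3451 > 0.04045 → ((0.3451+0.055)/1.055)^2.4 ≈ 0.09759
  G=209: 209/255≈0.8196 > 0.04045 → ((0.8196+0.055)/1.055)^2.4 ≈ 0.63760
  B=234: 234/255≈0.9176 > 0.04045 → ((0.9176+0.055)/1.055)^2.4 ≈ 0.82279
  L1 = 0.2126×0.09759 + 0.7152×0.63760 + 0.0722×0.82279 ≈ 0.53616
Color 2 (232,114,131):
  R=232: 232/255≈0.9098 > 0.04045 → ((0.9098+0.055)/1.055)^2.4 ≈ 0.80695
  G=114: 114/255≈0.4471 > 0.04045 → ((0.4471+0.055)/1.055)^2.4 ≈ 0.16827
  B=131: 131/255≈0.5137 > 0.04045 → ((0.5137+0.055)/1.055)^2.4 ≈ 0.22697
  L2 = 0.2126×0.80695 + 0.7152×0.16827 + 0.0722×0.22697 ≈ 0.30829
Lighter = 0.53616, Darker = 0.30829
Ratio = (L_lighter + 0.05) / (L_darker + 0.05)
Ratio = (0.53616 + 0.05) / (0.30829 + 0.05) = 0.58616 / 0.35829 ≈ 1.6360
Ratio ≈ 1.64:1


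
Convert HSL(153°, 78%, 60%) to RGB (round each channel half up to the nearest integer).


H=153°, S=0.78, L=0.60
C = (1-|2L-1|)×S = (1-|0.20|)×0.78 = 0.624
H' = H/60 = 153/60 ≈ 2.5500; X = C×(1-|H' mod 2 - 1|) = 0.3432
m = L - C/2 = 0.60 - 0.312 = 0.288
Sector ⌊H'⌋ = 2 → (R',G',B') = (0.0, 0.624, 0.3432)
RGB = ((R'+m)×255, (G'+m)×255, (B'+m)×255) = (73.44, 232.56, 160.956)
Round half up → RGB(73, 233, 161)


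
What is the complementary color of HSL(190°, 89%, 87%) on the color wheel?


Complement = opposite side of color wheel = hue + 180°
H' = (190 + 180) mod 360 = 10°
S and L unchanged.
= HSL(10°, 89%, 87%)


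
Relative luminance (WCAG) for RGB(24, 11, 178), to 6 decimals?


Linearize each channel (sRGB transfer function): c = v/255; c_lin = c/12.92 if c ≤ 0.04045, else ((c+0.055)/1.055)^2.4
  R: 24/255 ≈ 0.094118 > 0.04045 → ((0.094118+0.055)/1.055)^2.4 ≈ 0.009134
  G: 11/255 ≈ 0.043137 > 0.04045 → ((0.043137+0.055)/1.055)^2.4 ≈ 0.003347
  B: 178/255 ≈ 0.698039 > 0.04045 → ((0.698039+0.055)/1.055)^2.4 ≈ 0.445201
R_lin = 0.009134, G_lin = 0.003347, B_lin = 0.445201
L = 0.2126×R + 0.7152×G + 0.0722×B
L = 0.2126×0.009134 + 0.7152×0.003347 + 0.0722×0.445201
L ≈ 0.036479


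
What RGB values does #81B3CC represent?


81 → 129 (R)
B3 → 179 (G)
CC → 204 (B)
= RGB(129, 179, 204)


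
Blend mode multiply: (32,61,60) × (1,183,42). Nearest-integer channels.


Multiply: C = A×B/255, rounded to nearest integer
R: 32×1/255 = 32/255 ≈ 0.125 → 0
G: 61×183/255 = 11163/255 ≈ 43.776 → 44
B: 60×42/255 = 2520/255 ≈ 9.882 → 10
= RGB(0, 44, 10)


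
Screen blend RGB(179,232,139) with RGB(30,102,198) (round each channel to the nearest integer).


Screen: C = 255 - (255-A)×(255-B)/255, rounded to nearest integer
R: 255 - (255-179)×(255-30)/255 = 255 - 17100/255 ≈ 255 - 67.059 = 187.941 → 188
G: 255 - (255-232)×(255-102)/255 = 255 - 3519/255 ≈ 255 - 13.800 = 241.200 → 241
B: 255 - (255-139)×(255-198)/255 = 255 - 6612/255 ≈ 255 - 25.929 = 229.071 → 229
= RGB(188, 241, 229)


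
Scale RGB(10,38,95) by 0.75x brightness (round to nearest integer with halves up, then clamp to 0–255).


Multiply each channel by 0.75, round half up, clamp to [0, 255]
R: 10×0.75 = 7.5 → round → 8
G: 38×0.75 = 28.5 → round → 29
B: 95×0.75 = 71.25 → round → 71
= RGB(8, 29, 71)


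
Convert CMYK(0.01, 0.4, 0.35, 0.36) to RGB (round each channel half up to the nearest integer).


R = 255 × (1-C) × (1-K) = 255 × 0.99 × 0.64 = 161.568 → 162
G = 255 × (1-M) × (1-K) = 255 × 0.60 × 0.64 = 97.92 → 98
B = 255 × (1-Y) × (1-K) = 255 × 0.65 × 0.64 = 106.08 → 106
= RGB(162, 98, 106)


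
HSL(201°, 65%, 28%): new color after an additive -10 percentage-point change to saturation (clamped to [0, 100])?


Original S = 65%
Adjustment = -10 percentage points
New S = 65 + (-10) = 55
Clamp to [0, 100] → 55
= HSL(201°, 55%, 28%)


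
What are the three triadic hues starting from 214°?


Triadic: equally spaced at 120° intervals
H1 = 214°
H2 = (214 + 120) mod 360 = 334°
H3 = (214 + 240) mod 360 = 94°
Triadic = 214°, 334°, 94°


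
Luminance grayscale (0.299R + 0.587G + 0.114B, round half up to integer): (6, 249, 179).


Gray = 0.299×R + 0.587×G + 0.114×B
Gray = 0.299×6 + 0.587×249 + 0.114×179
Gray = 1.794 + 146.163 + 20.406
Gray = 168.363 → round half up → 168
Gray = 168


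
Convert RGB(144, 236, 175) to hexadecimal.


R = 144 → 90 (hex)
G = 236 → EC (hex)
B = 175 → AF (hex)
Hex = #90ECAF


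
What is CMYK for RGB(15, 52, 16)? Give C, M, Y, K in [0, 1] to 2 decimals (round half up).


R'=15/255≈0.0588, G'=52/255≈0.2039, B'=16/255≈0.0627
K = 1 - max(R',G',B') = 1 - 52/255 = 203/255 = 0.79607… → 0.80
(1-R'-K)/(1-K) simplifies to (max-R)/max with max = 52:
C = (52-15)/52 = 37/52 = 0.71153… → 0.71
M = (52-52)/52 = 0/52 = 0 → 0.00
Y = (52-16)/52 = 36/52 = 0.69230… → 0.69
= CMYK(0.71, 0.00, 0.69, 0.80)


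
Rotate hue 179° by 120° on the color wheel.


New hue = (H + rotation) mod 360
New hue = (179 + 120) mod 360
= 299 mod 360
= 299°


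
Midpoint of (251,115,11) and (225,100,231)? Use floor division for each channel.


Midpoint: each channel = ⌊(C₁+C₂)/2⌋
R: ⌊(251+225)/2⌋ = 238
G: ⌊(115+100)/2⌋ = 107
B: ⌊(11+231)/2⌋ = 121
= RGB(238, 107, 121)


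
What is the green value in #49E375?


Color: #49E375
R = 49 = 73
G = E3 = 227
B = 75 = 117
Green = 227


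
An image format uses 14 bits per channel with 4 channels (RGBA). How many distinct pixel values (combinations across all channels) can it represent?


Total bits = 14 bits/channel × 4 channels = 56 bits
Distinct pixel values = 2^56
= 72,057,594,037,927,936 pixel values


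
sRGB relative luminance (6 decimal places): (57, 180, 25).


Linearize each channel (sRGB transfer function): c = v/255; c_lin = c/12.92 if c ≤ 0.04045, else ((c+0.055)/1.055)^2.4
  R: 57/255 ≈ 0.223529 > 0.04045 → ((0.223529+0.055)/1.055)^2.4 ≈ 0.040915
  G: 180/255 ≈ 0.705882 > 0.04045 → ((0.705882+0.055)/1.055)^2.4 ≈ 0.456411
  B: 25/255 ≈ 0.098039 > 0.04045 → ((0.098039+0.055)/1.055)^2.4 ≈ 0.009721
R_lin = 0.040915, G_lin = 0.456411, B_lin = 0.009721
L = 0.2126×R + 0.7152×G + 0.0722×B
L = 0.2126×0.040915 + 0.7152×0.456411 + 0.0722×0.009721
L ≈ 0.335826


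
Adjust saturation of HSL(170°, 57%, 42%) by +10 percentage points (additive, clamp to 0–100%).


Original S = 57%
Adjustment = +10 percentage points
New S = 57 + (10) = 67
Clamp to [0, 100] → 67
= HSL(170°, 67%, 42%)


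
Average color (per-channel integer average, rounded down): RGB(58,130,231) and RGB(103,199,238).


Midpoint: each channel = ⌊(C₁+C₂)/2⌋
R: ⌊(58+103)/2⌋ = 80
G: ⌊(130+199)/2⌋ = 164
B: ⌊(231+238)/2⌋ = 234
= RGB(80, 164, 234)


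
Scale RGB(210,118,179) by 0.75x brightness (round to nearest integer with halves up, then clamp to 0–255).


Multiply each channel by 0.75, round half up, clamp to [0, 255]
R: 210×0.75 = 157.5 → round → 158
G: 118×0.75 = 88.5 → round → 89
B: 179×0.75 = 134.25 → round → 134
= RGB(158, 89, 134)


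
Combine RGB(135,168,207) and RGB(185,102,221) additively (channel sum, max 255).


Additive: each channel = min(255, C₁+C₂)
R: 135+185 = 320 → 255
G: 168+102 = 270 → 255
B: 207+221 = 428 → 255
= RGB(255, 255, 255)


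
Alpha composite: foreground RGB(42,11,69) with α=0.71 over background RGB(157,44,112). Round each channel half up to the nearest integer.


C = α×F + (1-α)×B, with 1-α = 0.29
R: 0.71×42 + 0.29×157 = 29.82 + 45.53 = 75.35 → 75
G: 0.71×11 + 0.29×44 = 7.81 + 12.76 = 20.57 → 21
B: 0.71×69 + 0.29×112 = 48.99 + 32.48 = 81.47 → 81
= RGB(75, 21, 81)


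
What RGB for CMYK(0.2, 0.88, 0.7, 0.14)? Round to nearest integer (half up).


R = 255 × (1-C) × (1-K) = 255 × 0.80 × 0.86 = 175.44 → 175
G = 255 × (1-M) × (1-K) = 255 × 0.12 × 0.86 = 26.316 → 26
B = 255 × (1-Y) × (1-K) = 255 × 0.30 × 0.86 = 65.79 → 66
= RGB(175, 26, 66)


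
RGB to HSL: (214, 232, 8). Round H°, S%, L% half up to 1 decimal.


Normalize: R'=214/255≈0.8392, G'=232/255≈0.9098, B'=8/255≈0.0314
Max=232/255, Min=8/255, Δ=Max-Min=224/255
L = (Max+Min)/2 = (232+8)/510 = 240/510 = 0.47058… → L = 47.1%
L ≤ 0.5 → S = Δ/(Max+Min) = 224/(232+8) = 224/240 = 0.93333… → S = 93.3%
(the 1/255 factors cancel in S and H, so raw channel differences can be used)
Max is G' → H = 60 × ((B-R)/Δ + 2) = 60 × ((8-214)/224 + 2)
  -206/224 + 2 = -0.9196… + 2 = 1.0803…
  H = 60 × 1.0803… = 64.821…° → H = 64.8°
= HSL(64.8°, 93.3%, 47.1%)


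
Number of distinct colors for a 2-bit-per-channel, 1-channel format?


Total bits = 2 bits/channel × 1 channels = 2 bits
Distinct colors = 2^2
= 4 colors


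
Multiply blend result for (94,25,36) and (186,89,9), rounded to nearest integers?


Multiply: C = A×B/255, rounded to nearest integer
R: 94×186/255 = 17484/255 ≈ 68.565 → 69
G: 25×89/255 = 2225/255 ≈ 8.725 → 9
B: 36×9/255 = 324/255 ≈ 1.271 → 1
= RGB(69, 9, 1)


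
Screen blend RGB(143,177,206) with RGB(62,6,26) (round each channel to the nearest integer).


Screen: C = 255 - (255-A)×(255-B)/255, rounded to nearest integer
R: 255 - (255-143)×(255-62)/255 = 255 - 21616/255 ≈ 255 - 84.769 = 170.231 → 170
G: 255 - (255-177)×(255-6)/255 = 255 - 19422/255 ≈ 255 - 76.165 = 178.835 → 179
B: 255 - (255-206)×(255-26)/255 = 255 - 11221/255 ≈ 255 - 44.004 = 210.996 → 211
= RGB(170, 179, 211)


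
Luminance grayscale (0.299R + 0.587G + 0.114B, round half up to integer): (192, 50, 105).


Gray = 0.299×R + 0.587×G + 0.114×B
Gray = 0.299×192 + 0.587×50 + 0.114×105
Gray = 57.408 + 29.350 + 11.970
Gray = 98.728 → round half up → 99
Gray = 99


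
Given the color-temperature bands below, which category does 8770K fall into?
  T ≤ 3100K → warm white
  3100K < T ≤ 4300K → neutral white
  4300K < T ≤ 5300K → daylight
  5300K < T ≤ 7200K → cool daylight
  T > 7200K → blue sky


Temperature: 8770K
8770K > 7200K → blue sky
Classification: blue sky


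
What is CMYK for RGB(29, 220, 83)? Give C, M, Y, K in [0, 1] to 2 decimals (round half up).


R'=29/255≈0.1137, G'=220/255≈0.8627, B'=83/255≈0.3255
K = 1 - max(R',G',B') = 1 - 220/255 = 35/255 = 0.13725… → 0.14
(1-R'-K)/(1-K) simplifies to (max-R)/max with max = 220:
C = (220-29)/220 = 191/220 = 0.86818… → 0.87
M = (220-220)/220 = 0/220 = 0 → 0.00
Y = (220-83)/220 = 137/220 = 0.62272… → 0.62
= CMYK(0.87, 0.00, 0.62, 0.14)


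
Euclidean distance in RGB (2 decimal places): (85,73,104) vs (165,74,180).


d = √[(R₁-R₂)² + (G₁-G₂)² + (B₁-B₂)²]
d = √[(85-165)² + (73-74)² + (104-180)²]
d = √[6400 + 1 + 5776]
d = √12177
d ≈ 110.35


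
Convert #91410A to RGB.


91 → 145 (R)
41 → 65 (G)
0A → 10 (B)
= RGB(145, 65, 10)


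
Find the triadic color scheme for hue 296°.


Triadic: equally spaced at 120° intervals
H1 = 296°
H2 = (296 + 120) mod 360 = 56°
H3 = (296 + 240) mod 360 = 176°
Triadic = 296°, 56°, 176°


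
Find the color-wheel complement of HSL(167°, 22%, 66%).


Complement = opposite side of color wheel = hue + 180°
H' = (167 + 180) mod 360 = 347°
S and L unchanged.
= HSL(347°, 22%, 66%)


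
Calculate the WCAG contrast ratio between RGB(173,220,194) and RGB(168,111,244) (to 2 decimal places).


Linearize each sRGB channel c=v/255: c/12.92 if c ≤ 0.04045 else ((c+0.055)/1.055)^2.4
L = 0.2126×R_lin + 0.7152×G_lin + 0.0722×B_lin
Color 1 (173,220,194):
  R=173: 173/255≈0.6784 > 0.04045 → ((0.6784+0.055)/1.055)^2.4 ≈ 0.41789
  G=220: 220/255≈0.8627 > 0.04045 → ((0.8627+0.055)/1.055)^2.4 ≈ 0.71569
  B=194: 194/255≈0.7608 > 0.04045 → ((0.7608+0.055)/1.055)^2.4 ≈ 0.53948
  L1 = 0.2126×0.41789 + 0.7152×0.71569 + 0.0722×0.53948 ≈ 0.63966
Color 2 (168,111,244):
  R=168: 168/255≈0.6588 > 0.04045 → ((0.6588+0.055)/1.055)^2.4 ≈ 0.39157
  G=111: 111/255≈0.4353 > 0.04045 → ((0.4353+0.055)/1.055)^2.4 ≈ 0.15896
  B=244: 244/255≈0.9569 > 0.04045 → ((0.9569+0.055)/1.055)^2.4 ≈ 0.90466
  L2 = 0.2126×0.39157 + 0.7152×0.15896 + 0.0722×0.90466 ≈ 0.26225
Lighter = 0.63966, Darker = 0.26225
Ratio = (L_lighter + 0.05) / (L_darker + 0.05)
Ratio = (0.63966 + 0.05) / (0.26225 + 0.05) = 0.68966 / 0.31225 ≈ 2.2086
Ratio ≈ 2.21:1


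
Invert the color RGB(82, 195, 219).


Invert: (255-R, 255-G, 255-B)
R: 255-82 = 173
G: 255-195 = 60
B: 255-219 = 36
= RGB(173, 60, 36)


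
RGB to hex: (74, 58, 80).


R = 74 → 4A (hex)
G = 58 → 3A (hex)
B = 80 → 50 (hex)
Hex = #4A3A50


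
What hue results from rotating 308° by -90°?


New hue = (H + rotation) mod 360
New hue = (308 -90) mod 360
= 218 mod 360
= 218°


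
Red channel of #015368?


Color: #015368
R = 01 = 1
G = 53 = 83
B = 68 = 104
Red = 1


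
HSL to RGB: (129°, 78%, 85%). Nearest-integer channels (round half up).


H=129°, S=0.78, L=0.85
C = (1-|2L-1|)×S = (1-|0.70|)×0.78 = 0.234
H' = H/60 = 129/60 ≈ 2.1500; X = C×(1-|H' mod 2 - 1|) = 0.0351
m = L - C/2 = 0.85 - 0.117 = 0.733
Sector ⌊H'⌋ = 2 → (R',G',B') = (0.0, 0.234, 0.0351)
RGB = ((R'+m)×255, (G'+m)×255, (B'+m)×255) = (186.915, 246.585, 195.8655)
Round half up → RGB(187, 247, 196)


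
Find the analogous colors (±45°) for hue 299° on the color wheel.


Base hue: 299°
Left analog: (299 - 45) mod 360 = 254°
Right analog: (299 + 45) mod 360 = 344°
Analogous hues = 254° and 344°


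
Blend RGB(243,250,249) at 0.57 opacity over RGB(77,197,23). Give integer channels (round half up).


C = α×F + (1-α)×B, with 1-α = 0.43
R: 0.57×243 + 0.43×77 = 138.51 + 33.11 = 171.62 → 172
G: 0.57×250 + 0.43×197 = 142.50 + 84.71 = 227.21 → 227
B: 0.57×249 + 0.43×23 = 141.93 + 9.89 = 151.82 → 152
= RGB(172, 227, 152)


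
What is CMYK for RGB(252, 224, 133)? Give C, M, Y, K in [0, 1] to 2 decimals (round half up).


R'=252/255≈0.9882, G'=224/255≈0.8784, B'=133/255≈0.5216
K = 1 - max(R',G',B') = 1 - 252/255 = 3/255 = 0.01176… → 0.01
(1-R'-K)/(1-K) simplifies to (max-R)/max with max = 252:
C = (252-252)/252 = 0/252 = 0 → 0.00
M = (252-224)/252 = 28/252 = 0.11111… → 0.11
Y = (252-133)/252 = 119/252 = 0.47222… → 0.47
= CMYK(0.00, 0.11, 0.47, 0.01)


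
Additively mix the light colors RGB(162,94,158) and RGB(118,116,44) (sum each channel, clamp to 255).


Additive: each channel = min(255, C₁+C₂)
R: 162+118 = 280 → 255
G: 94+116 = 210 → 210
B: 158+44 = 202 → 202
= RGB(255, 210, 202)


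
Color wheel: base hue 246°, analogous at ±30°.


Base hue: 246°
Left analog: (246 - 30) mod 360 = 216°
Right analog: (246 + 30) mod 360 = 276°
Analogous hues = 216° and 276°


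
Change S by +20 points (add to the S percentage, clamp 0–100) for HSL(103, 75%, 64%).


Original S = 75%
Adjustment = +20 percentage points
New S = 75 + (20) = 95
Clamp to [0, 100] → 95
= HSL(103°, 95%, 64%)


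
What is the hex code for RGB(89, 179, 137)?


R = 89 → 59 (hex)
G = 179 → B3 (hex)
B = 137 → 89 (hex)
Hex = #59B389


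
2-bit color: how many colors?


Colors = 2^bits = 2^2
= 4 colors


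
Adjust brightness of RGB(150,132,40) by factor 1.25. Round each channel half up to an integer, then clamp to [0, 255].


Multiply each channel by 1.25, round half up, clamp to [0, 255]
R: 150×1.25 = 187.5 → round → 188
G: 132×1.25 = 165
B: 40×1.25 = 50
= RGB(188, 165, 50)


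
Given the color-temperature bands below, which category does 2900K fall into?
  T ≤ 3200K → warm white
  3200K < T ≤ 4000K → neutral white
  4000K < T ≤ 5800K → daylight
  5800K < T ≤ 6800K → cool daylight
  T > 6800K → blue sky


Temperature: 2900K
2900K ≤ 3200K → warm white
Classification: warm white


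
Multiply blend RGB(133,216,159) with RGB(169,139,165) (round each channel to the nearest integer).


Multiply: C = A×B/255, rounded to nearest integer
R: 133×169/255 = 22477/255 ≈ 88.145 → 88
G: 216×139/255 = 30024/255 ≈ 117.741 → 118
B: 159×165/255 = 26235/255 ≈ 102.882 → 103
= RGB(88, 118, 103)


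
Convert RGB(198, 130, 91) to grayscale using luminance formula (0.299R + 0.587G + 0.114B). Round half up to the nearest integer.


Gray = 0.299×R + 0.587×G + 0.114×B
Gray = 0.299×198 + 0.587×130 + 0.114×91
Gray = 59.202 + 76.310 + 10.374
Gray = 145.886 → round half up → 146
Gray = 146


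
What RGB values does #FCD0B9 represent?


FC → 252 (R)
D0 → 208 (G)
B9 → 185 (B)
= RGB(252, 208, 185)


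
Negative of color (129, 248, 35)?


Invert: (255-R, 255-G, 255-B)
R: 255-129 = 126
G: 255-248 = 7
B: 255-35 = 220
= RGB(126, 7, 220)


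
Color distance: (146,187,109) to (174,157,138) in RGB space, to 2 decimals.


d = √[(R₁-R₂)² + (G₁-G₂)² + (B₁-B₂)²]
d = √[(146-174)² + (187-157)² + (109-138)²]
d = √[784 + 900 + 841]
d = √2525
d ≈ 50.25


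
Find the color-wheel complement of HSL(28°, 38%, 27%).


Complement = opposite side of color wheel = hue + 180°
H' = (28 + 180) mod 360 = 208°
S and L unchanged.
= HSL(208°, 38%, 27%)


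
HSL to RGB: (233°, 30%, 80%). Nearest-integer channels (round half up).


H=233°, S=0.30, L=0.80
C = (1-|2L-1|)×S = (1-|0.60|)×0.30 = 0.12
H' = H/60 = 233/60 ≈ 3.8833; X = C×(1-|H' mod 2 - 1|) = 0.014
m = L - C/2 = 0.80 - 0.06 = 0.74
Sector ⌊H'⌋ = 3 → (R',G',B') = (0.0, 0.014, 0.12)
RGB = ((R'+m)×255, (G'+m)×255, (B'+m)×255) = (188.7, 192.27, 219.3)
Round half up → RGB(189, 192, 219)


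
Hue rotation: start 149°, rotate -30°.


New hue = (H + rotation) mod 360
New hue = (149 -30) mod 360
= 119 mod 360
= 119°


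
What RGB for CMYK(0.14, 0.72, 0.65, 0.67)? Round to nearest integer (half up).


R = 255 × (1-C) × (1-K) = 255 × 0.86 × 0.33 = 72.369 → 72
G = 255 × (1-M) × (1-K) = 255 × 0.28 × 0.33 = 23.562 → 24
B = 255 × (1-Y) × (1-K) = 255 × 0.35 × 0.33 = 29.4525 → 29
= RGB(72, 24, 29)


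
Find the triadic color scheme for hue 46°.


Triadic: equally spaced at 120° intervals
H1 = 46°
H2 = (46 + 120) mod 360 = 166°
H3 = (46 + 240) mod 360 = 286°
Triadic = 46°, 166°, 286°


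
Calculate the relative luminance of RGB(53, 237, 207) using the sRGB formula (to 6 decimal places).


Linearize each channel (sRGB transfer function): c = v/255; c_lin = c/12.92 if c ≤ 0.04045, else ((c+0.055)/1.055)^2.4
  R: 53/255 ≈ 0.207843 > 0.04045 → ((0.207843+0.055)/1.055)^2.4 ≈ 0.035601
  G: 237/255 ≈ 0.929412 > 0.04045 → ((0.929412+0.055)/1.055)^2.4 ≈ 0.846873
  B: 207/255 ≈ 0.811765 > 0.04045 → ((0.811765+0.055)/1.055)^2.4 ≈ 0.623960
R_lin = 0.035601, G_lin = 0.846873, B_lin = 0.623960
L = 0.2126×R + 0.7152×G + 0.0722×B
L = 0.2126×0.035601 + 0.7152×0.846873 + 0.0722×0.623960
L ≈ 0.658303


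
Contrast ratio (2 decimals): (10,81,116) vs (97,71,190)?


Linearize each sRGB channel c=v/255: c/12.92 if c ≤ 0.04045 else ((c+0.055)/1.055)^2.4
L = 0.2126×R_lin + 0.7152×G_lin + 0.0722×B_lin
Color 1 (10,81,116):
  R=10: 10/255≈0.0392 ≤ 0.04045 → 0.0392/12.92 ≈ 0.00304
  G=81: 81/255≈0.3176 > 0.04045 → ((0.3176+0.055)/1.055)^2.4 ≈ 0.08228
  B=116: 116/255≈0.4549 > 0.04045 → ((0.4549+0.055)/1.055)^2.4 ≈ 0.17465
  L1 = 0.2126×0.00304 + 0.7152×0.08228 + 0.0722×0.17465 ≈ 0.07210
Color 2 (97,71,190):
  R=97: 97/255≈0.3804 > 0.04045 → ((0.3804+0.055)/1.055)^2.4 ≈ 0.11954
  G=71: 71/255≈0.2784 > 0.04045 → ((0.2784+0.055)/1.055)^2.4 ≈ 0.06301
  B=190: 190/255≈0.7451 > 0.04045 → ((0.7451+0.055)/1.055)^2.4 ≈ 0.51492
  L2 = 0.2126×0.11954 + 0.7152×0.06301 + 0.0722×0.51492 ≈ 0.10766
Lighter = 0.10766, Darker = 0.07210
Ratio = (L_lighter + 0.05) / (L_darker + 0.05)
Ratio = (0.10766 + 0.05) / (0.07210 + 0.05) = 0.15766 / 0.12210 ≈ 1.2912
Ratio ≈ 1.29:1


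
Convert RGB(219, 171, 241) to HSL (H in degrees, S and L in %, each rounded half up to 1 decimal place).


Normalize: R'=219/255≈0.8588, G'=171/255≈0.6706, B'=241/255≈0.9451
Max=241/255, Min=171/255, Δ=Max-Min=70/255
L = (Max+Min)/2 = (241+171)/510 = 412/510 = 0.80784… → L = 80.8%
L > 0.5 → S = Δ/(2-Max-Min) = 70/(510-241-171) = 70/98 = 0.71428… → S = 71.4%
(the 1/255 factors cancel in S and H, so raw channel differences can be used)
Max is B' → H = 60 × ((R-G)/Δ + 4) = 60 × ((219-171)/70 + 4)
  48/70 + 4 = 0.6857… + 4 = 4.6857…
  H = 60 × 4.6857… = 281.142…° → H = 281.1°
= HSL(281.1°, 71.4%, 80.8%)


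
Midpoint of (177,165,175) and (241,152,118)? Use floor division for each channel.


Midpoint: each channel = ⌊(C₁+C₂)/2⌋
R: ⌊(177+241)/2⌋ = 209
G: ⌊(165+152)/2⌋ = 158
B: ⌊(175+118)/2⌋ = 146
= RGB(209, 158, 146)


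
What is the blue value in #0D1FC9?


Color: #0D1FC9
R = 0D = 13
G = 1F = 31
B = C9 = 201
Blue = 201


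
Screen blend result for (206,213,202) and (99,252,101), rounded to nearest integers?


Screen: C = 255 - (255-A)×(255-B)/255, rounded to nearest integer
R: 255 - (255-206)×(255-99)/255 = 255 - 7644/255 ≈ 255 - 29.976 = 225.024 → 225
G: 255 - (255-213)×(255-252)/255 = 255 - 126/255 ≈ 255 - 0.494 = 254.506 → 255
B: 255 - (255-202)×(255-101)/255 = 255 - 8162/255 ≈ 255 - 32.008 = 222.992 → 223
= RGB(225, 255, 223)


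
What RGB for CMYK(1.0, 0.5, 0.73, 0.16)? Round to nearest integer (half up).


R = 255 × (1-C) × (1-K) = 255 × 0.00 × 0.84 = 0
G = 255 × (1-M) × (1-K) = 255 × 0.50 × 0.84 = 107.1 → 107
B = 255 × (1-Y) × (1-K) = 255 × 0.27 × 0.84 = 57.834 → 58
= RGB(0, 107, 58)


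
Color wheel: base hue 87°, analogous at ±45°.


Base hue: 87°
Left analog: (87 - 45) mod 360 = 42°
Right analog: (87 + 45) mod 360 = 132°
Analogous hues = 42° and 132°


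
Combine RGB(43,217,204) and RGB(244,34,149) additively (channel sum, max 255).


Additive: each channel = min(255, C₁+C₂)
R: 43+244 = 287 → 255
G: 217+34 = 251 → 251
B: 204+149 = 353 → 255
= RGB(255, 251, 255)


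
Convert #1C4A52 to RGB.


1C → 28 (R)
4A → 74 (G)
52 → 82 (B)
= RGB(28, 74, 82)


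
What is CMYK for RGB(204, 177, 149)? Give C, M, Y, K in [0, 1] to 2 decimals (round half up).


R'=204/255≈0.8000, G'=177/255≈0.6941, B'=149/255≈0.5843
K = 1 - max(R',G',B') = 1 - 204/255 = 51/255 = 0.2 → 0.20
(1-R'-K)/(1-K) simplifies to (max-R)/max with max = 204:
C = (204-204)/204 = 0/204 = 0 → 0.00
M = (204-177)/204 = 27/204 = 0.13235… → 0.13
Y = (204-149)/204 = 55/204 = 0.26960… → 0.27
= CMYK(0.00, 0.13, 0.27, 0.20)


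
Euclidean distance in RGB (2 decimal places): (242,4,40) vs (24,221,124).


d = √[(R₁-R₂)² + (G₁-G₂)² + (B₁-B₂)²]
d = √[(242-24)² + (4-221)² + (40-124)²]
d = √[47524 + 47089 + 7056]
d = √101669
d ≈ 318.86


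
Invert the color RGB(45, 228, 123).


Invert: (255-R, 255-G, 255-B)
R: 255-45 = 210
G: 255-228 = 27
B: 255-123 = 132
= RGB(210, 27, 132)


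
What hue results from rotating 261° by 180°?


New hue = (H + rotation) mod 360
New hue = (261 + 180) mod 360
= 441 mod 360
= 81°


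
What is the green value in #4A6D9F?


Color: #4A6D9F
R = 4A = 74
G = 6D = 109
B = 9F = 159
Green = 109


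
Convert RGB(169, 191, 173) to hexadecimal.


R = 169 → A9 (hex)
G = 191 → BF (hex)
B = 173 → AD (hex)
Hex = #A9BFAD


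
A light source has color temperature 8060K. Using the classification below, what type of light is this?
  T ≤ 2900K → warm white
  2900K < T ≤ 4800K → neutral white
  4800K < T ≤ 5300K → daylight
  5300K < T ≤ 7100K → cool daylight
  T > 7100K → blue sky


Temperature: 8060K
8060K > 7100K → blue sky
Classification: blue sky


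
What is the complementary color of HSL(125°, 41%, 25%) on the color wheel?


Complement = opposite side of color wheel = hue + 180°
H' = (125 + 180) mod 360 = 305°
S and L unchanged.
= HSL(305°, 41%, 25%)


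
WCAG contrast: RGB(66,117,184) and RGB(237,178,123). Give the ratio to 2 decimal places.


Linearize each sRGB channel c=v/255: c/12.92 if c ≤ 0.04045 else ((c+0.055)/1.055)^2.4
L = 0.2126×R_lin + 0.7152×G_lin + 0.0722×B_lin
Color 1 (66,117,184):
  R=66: 66/255≈0.2588 > 0.04045 → ((0.2588+0.055)/1.055)^2.4 ≈ 0.05448
  G=117: 117/255≈0.4588 > 0.04045 → ((0.4588+0.055)/1.055)^2.4 ≈ 0.17789
  B=184: 184/255≈0.7216 > 0.04045 → ((0.7216+0.055)/1.055)^2.4 ≈ 0.47932
  L1 = 0.2126×0.05448 + 0.7152×0.17789 + 0.0722×0.47932 ≈ 0.17342
Color 2 (237,178,123):
  R=237: 237/255≈0.9294 > 0.04045 → ((0.9294+0.055)/1.055)^2.4 ≈ 0.84687
  G=178: 178/255≈0.6980 > 0.04045 → ((0.6980+0.055)/1.055)^2.4 ≈ 0.44520
  B=123: 123/255≈0.4824 > 0.04045 → ((0.4824+0.055)/1.055)^2.4 ≈ 0.19807
  L2 = 0.2126×0.84687 + 0.7152×0.44520 + 0.0722×0.19807 ≈ 0.51275
Lighter = 0.51275, Darker = 0.17342
Ratio = (L_lighter + 0.05) / (L_darker + 0.05)
Ratio = (0.51275 + 0.05) / (0.17342 + 0.05) = 0.56275 / 0.22342 ≈ 2.5189
Ratio ≈ 2.52:1


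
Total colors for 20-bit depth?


Colors = 2^bits = 2^20
= 1,048,576 colors


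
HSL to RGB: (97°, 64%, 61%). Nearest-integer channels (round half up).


H=97°, S=0.64, L=0.61
C = (1-|2L-1|)×S = (1-|0.22|)×0.64 = 0.4992
H' = H/60 = 97/60 ≈ 1.6167; X = C×(1-|H' mod 2 - 1|) = 0.19136
m = L - C/2 = 0.61 - 0.2496 = 0.3604
Sector ⌊H'⌋ = 1 → (R',G',B') = (0.19136, 0.4992, 0.0)
RGB = ((R'+m)×255, (G'+m)×255, (B'+m)×255) = (140.6988, 219.198, 91.902)
Round half up → RGB(141, 219, 92)


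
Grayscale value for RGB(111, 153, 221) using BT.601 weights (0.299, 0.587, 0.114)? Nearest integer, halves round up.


Gray = 0.299×R + 0.587×G + 0.114×B
Gray = 0.299×111 + 0.587×153 + 0.114×221
Gray = 33.189 + 89.811 + 25.194
Gray = 148.194 → round half up → 148
Gray = 148


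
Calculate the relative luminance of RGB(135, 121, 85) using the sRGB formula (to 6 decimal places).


Linearize each channel (sRGB transfer function): c = v/255; c_lin = c/12.92 if c ≤ 0.04045, else ((c+0.055)/1.055)^2.4
  R: 135/255 ≈ 0.529412 > 0.04045 → ((0.529412+0.055)/1.055)^2.4 ≈ 0.242281
  G: 121/255 ≈ 0.474510 > 0.04045 → ((0.474510+0.055)/1.055)^2.4 ≈ 0.191202
  B: 85/255 ≈ 0.333333 > 0.04045 → ((0.333333+0.055)/1.055)^2.4 ≈ 0.090842
R_lin = 0.242281, G_lin = 0.191202, B_lin = 0.090842
L = 0.2126×R + 0.7152×G + 0.0722×B
L = 0.2126×0.242281 + 0.7152×0.191202 + 0.0722×0.090842
L ≈ 0.194815


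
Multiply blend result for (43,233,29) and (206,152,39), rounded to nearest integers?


Multiply: C = A×B/255, rounded to nearest integer
R: 43×206/255 = 8858/255 ≈ 34.737 → 35
G: 233×152/255 = 35416/255 ≈ 138.886 → 139
B: 29×39/255 = 1131/255 ≈ 4.435 → 4
= RGB(35, 139, 4)


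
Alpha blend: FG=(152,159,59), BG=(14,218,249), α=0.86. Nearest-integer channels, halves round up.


C = α×F + (1-α)×B, with 1-α = 0.14
R: 0.86×152 + 0.14×14 = 130.72 + 1.96 = 132.68 → 133
G: 0.86×159 + 0.14×218 = 136.74 + 30.52 = 167.26 → 167
B: 0.86×59 + 0.14×249 = 50.74 + 34.86 = 85.60 → 86
= RGB(133, 167, 86)


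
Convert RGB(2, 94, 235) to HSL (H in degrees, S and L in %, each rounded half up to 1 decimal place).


Normalize: R'=2/255≈0.0078, G'=94/255≈0.3686, B'=235/255≈0.9216
Max=235/255, Min=2/255, Δ=Max-Min=233/255
L = (Max+Min)/2 = (235+2)/510 = 237/510 = 0.46470… → L = 46.5%
L ≤ 0.5 → S = Δ/(Max+Min) = 233/(235+2) = 233/237 = 0.98312… → S = 98.3%
(the 1/255 factors cancel in S and H, so raw channel differences can be used)
Max is B' → H = 60 × ((R-G)/Δ + 4) = 60 × ((2-94)/233 + 4)
  -92/233 + 4 = -0.3948… + 4 = 3.6051…
  H = 60 × 3.6051… = 216.309…° → H = 216.3°
= HSL(216.3°, 98.3%, 46.5%)


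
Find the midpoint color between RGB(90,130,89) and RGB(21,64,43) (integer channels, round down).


Midpoint: each channel = ⌊(C₁+C₂)/2⌋
R: ⌊(90+21)/2⌋ = 55
G: ⌊(130+64)/2⌋ = 97
B: ⌊(89+43)/2⌋ = 66
= RGB(55, 97, 66)


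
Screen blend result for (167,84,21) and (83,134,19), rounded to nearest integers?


Screen: C = 255 - (255-A)×(255-B)/255, rounded to nearest integer
R: 255 - (255-167)×(255-83)/255 = 255 - 15136/255 ≈ 255 - 59.357 = 195.643 → 196
G: 255 - (255-84)×(255-134)/255 = 255 - 20691/255 ≈ 255 - 81.141 = 173.859 → 174
B: 255 - (255-21)×(255-19)/255 = 255 - 55224/255 ≈ 255 - 216.565 = 38.435 → 38
= RGB(196, 174, 38)


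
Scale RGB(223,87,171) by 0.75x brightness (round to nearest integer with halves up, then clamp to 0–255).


Multiply each channel by 0.75, round half up, clamp to [0, 255]
R: 223×0.75 = 167.25 → round → 167
G: 87×0.75 = 65.25 → round → 65
B: 171×0.75 = 128.25 → round → 128
= RGB(167, 65, 128)


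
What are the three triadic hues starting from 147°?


Triadic: equally spaced at 120° intervals
H1 = 147°
H2 = (147 + 120) mod 360 = 267°
H3 = (147 + 240) mod 360 = 27°
Triadic = 147°, 267°, 27°


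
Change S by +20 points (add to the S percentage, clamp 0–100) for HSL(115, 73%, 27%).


Original S = 73%
Adjustment = +20 percentage points
New S = 73 + (20) = 93
Clamp to [0, 100] → 93
= HSL(115°, 93%, 27%)


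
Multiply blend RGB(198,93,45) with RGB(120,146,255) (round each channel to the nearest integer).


Multiply: C = A×B/255, rounded to nearest integer
R: 198×120/255 = 23760/255 ≈ 93.176 → 93
G: 93×146/255 = 13578/255 ≈ 53.247 → 53
B: 45×255/255 = 11475/255 ≈ 45.000 → 45
= RGB(93, 53, 45)


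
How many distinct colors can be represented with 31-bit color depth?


Colors = 2^bits = 2^31
= 2,147,483,648 colors


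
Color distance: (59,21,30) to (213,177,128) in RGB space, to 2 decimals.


d = √[(R₁-R₂)² + (G₁-G₂)² + (B₁-B₂)²]
d = √[(59-213)² + (21-177)² + (30-128)²]
d = √[23716 + 24336 + 9604]
d = √57656
d ≈ 240.12


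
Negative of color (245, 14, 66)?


Invert: (255-R, 255-G, 255-B)
R: 255-245 = 10
G: 255-14 = 241
B: 255-66 = 189
= RGB(10, 241, 189)


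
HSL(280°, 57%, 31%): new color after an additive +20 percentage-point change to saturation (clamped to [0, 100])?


Original S = 57%
Adjustment = +20 percentage points
New S = 57 + (20) = 77
Clamp to [0, 100] → 77
= HSL(280°, 77%, 31%)


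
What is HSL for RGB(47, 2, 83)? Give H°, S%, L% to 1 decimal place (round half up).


Normalize: R'=47/255≈0.1843, G'=2/255≈0.0078, B'=83/255≈0.3255
Max=83/255, Min=2/255, Δ=Max-Min=81/255
L = (Max+Min)/2 = (83+2)/510 = 85/510 = 0.16666… → L = 16.7%
L ≤ 0.5 → S = Δ/(Max+Min) = 81/(83+2) = 81/85 = 0.95294… → S = 95.3%
(the 1/255 factors cancel in S and H, so raw channel differences can be used)
Max is B' → H = 60 × ((R-G)/Δ + 4) = 60 × ((47-2)/81 + 4)
  45/81 + 4 = 0.5555… + 4 = 4.5555…
  H = 60 × 4.5555… = 273.333…° → H = 273.3°
= HSL(273.3°, 95.3%, 16.7%)


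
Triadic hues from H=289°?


Triadic: equally spaced at 120° intervals
H1 = 289°
H2 = (289 + 120) mod 360 = 49°
H3 = (289 + 240) mod 360 = 169°
Triadic = 289°, 49°, 169°


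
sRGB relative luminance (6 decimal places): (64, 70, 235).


Linearize each channel (sRGB transfer function): c = v/255; c_lin = c/12.92 if c ≤ 0.04045, else ((c+0.055)/1.055)^2.4
  R: 64/255 ≈ 0.250980 > 0.04045 → ((0.250980+0.055)/1.055)^2.4 ≈ 0.051269
  G: 70/255 ≈ 0.274510 > 0.04045 → ((0.274510+0.055)/1.055)^2.4 ≈ 0.061246
  B: 235/255 ≈ 0.921569 > 0.04045 → ((0.921569+0.055)/1.055)^2.4 ≈ 0.830770
R_lin = 0.051269, G_lin = 0.061246, B_lin = 0.830770
L = 0.2126×R + 0.7152×G + 0.0722×B
L = 0.2126×0.051269 + 0.7152×0.061246 + 0.0722×0.830770
L ≈ 0.114685


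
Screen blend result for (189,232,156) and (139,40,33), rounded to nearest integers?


Screen: C = 255 - (255-A)×(255-B)/255, rounded to nearest integer
R: 255 - (255-189)×(255-139)/255 = 255 - 7656/255 ≈ 255 - 30.024 = 224.976 → 225
G: 255 - (255-232)×(255-40)/255 = 255 - 4945/255 ≈ 255 - 19.392 = 235.608 → 236
B: 255 - (255-156)×(255-33)/255 = 255 - 21978/255 ≈ 255 - 86.188 = 168.812 → 169
= RGB(225, 236, 169)


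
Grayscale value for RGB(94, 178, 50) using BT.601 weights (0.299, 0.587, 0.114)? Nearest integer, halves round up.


Gray = 0.299×R + 0.587×G + 0.114×B
Gray = 0.299×94 + 0.587×178 + 0.114×50
Gray = 28.106 + 104.486 + 5.700
Gray = 138.292 → round half up → 138
Gray = 138


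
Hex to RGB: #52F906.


52 → 82 (R)
F9 → 249 (G)
06 → 6 (B)
= RGB(82, 249, 6)


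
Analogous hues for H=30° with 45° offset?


Base hue: 30°
Left analog: (30 - 45) mod 360 = 345°
Right analog: (30 + 45) mod 360 = 75°
Analogous hues = 345° and 75°


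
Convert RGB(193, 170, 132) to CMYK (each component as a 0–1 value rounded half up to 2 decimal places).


R'=193/255≈0.7569, G'=170/255≈0.6667, B'=132/255≈0.5176
K = 1 - max(R',G',B') = 1 - 193/255 = 62/255 = 0.24313… → 0.24
(1-R'-K)/(1-K) simplifies to (max-R)/max with max = 193:
C = (193-193)/193 = 0/193 = 0 → 0.00
M = (193-170)/193 = 23/193 = 0.11917… → 0.12
Y = (193-132)/193 = 61/193 = 0.31606… → 0.32
= CMYK(0.00, 0.12, 0.32, 0.24)


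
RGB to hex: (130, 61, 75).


R = 130 → 82 (hex)
G = 61 → 3D (hex)
B = 75 → 4B (hex)
Hex = #823D4B


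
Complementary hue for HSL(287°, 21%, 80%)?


Complement = opposite side of color wheel = hue + 180°
H' = (287 + 180) mod 360 = 107°
S and L unchanged.
= HSL(107°, 21%, 80%)


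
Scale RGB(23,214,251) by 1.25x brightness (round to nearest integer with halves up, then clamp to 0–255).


Multiply each channel by 1.25, round half up, clamp to [0, 255]
R: 23×1.25 = 28.75 → round → 29
G: 214×1.25 = 267.5 → round → 268 → clamp → 255
B: 251×1.25 = 313.75 → round → 314 → clamp → 255
= RGB(29, 255, 255)


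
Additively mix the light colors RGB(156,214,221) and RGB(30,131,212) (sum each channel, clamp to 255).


Additive: each channel = min(255, C₁+C₂)
R: 156+30 = 186 → 186
G: 214+131 = 345 → 255
B: 221+212 = 433 → 255
= RGB(186, 255, 255)


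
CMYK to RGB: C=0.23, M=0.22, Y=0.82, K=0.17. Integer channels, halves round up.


R = 255 × (1-C) × (1-K) = 255 × 0.77 × 0.83 = 162.9705 → 163
G = 255 × (1-M) × (1-K) = 255 × 0.78 × 0.83 = 165.087 → 165
B = 255 × (1-Y) × (1-K) = 255 × 0.18 × 0.83 = 38.097 → 38
= RGB(163, 165, 38)


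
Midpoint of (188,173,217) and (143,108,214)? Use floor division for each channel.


Midpoint: each channel = ⌊(C₁+C₂)/2⌋
R: ⌊(188+143)/2⌋ = 165
G: ⌊(173+108)/2⌋ = 140
B: ⌊(217+214)/2⌋ = 215
= RGB(165, 140, 215)


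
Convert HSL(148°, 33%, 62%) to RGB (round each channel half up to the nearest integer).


H=148°, S=0.33, L=0.62
C = (1-|2L-1|)×S = (1-|0.24|)×0.33 = 0.2508
H' = H/60 = 148/60 ≈ 2.4667; X = C×(1-|H' mod 2 - 1|) = 0.11704
m = L - C/2 = 0.62 - 0.1254 = 0.4946
Sector ⌊H'⌋ = 2 → (R',G',B') = (0.0, 0.2508, 0.11704)
RGB = ((R'+m)×255, (G'+m)×255, (B'+m)×255) = (126.123, 190.077, 155.9682)
Round half up → RGB(126, 190, 156)
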